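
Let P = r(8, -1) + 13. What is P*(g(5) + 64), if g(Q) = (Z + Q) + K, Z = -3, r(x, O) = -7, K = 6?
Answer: 432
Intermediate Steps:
g(Q) = 3 + Q (g(Q) = (-3 + Q) + 6 = 3 + Q)
P = 6 (P = -7 + 13 = 6)
P*(g(5) + 64) = 6*((3 + 5) + 64) = 6*(8 + 64) = 6*72 = 432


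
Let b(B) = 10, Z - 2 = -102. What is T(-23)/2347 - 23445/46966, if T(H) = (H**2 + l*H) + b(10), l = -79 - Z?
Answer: -52395319/110229202 ≈ -0.47533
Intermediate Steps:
Z = -100 (Z = 2 - 102 = -100)
l = 21 (l = -79 - 1*(-100) = -79 + 100 = 21)
T(H) = 10 + H**2 + 21*H (T(H) = (H**2 + 21*H) + 10 = 10 + H**2 + 21*H)
T(-23)/2347 - 23445/46966 = (10 + (-23)**2 + 21*(-23))/2347 - 23445/46966 = (10 + 529 - 483)*(1/2347) - 23445*1/46966 = 56*(1/2347) - 23445/46966 = 56/2347 - 23445/46966 = -52395319/110229202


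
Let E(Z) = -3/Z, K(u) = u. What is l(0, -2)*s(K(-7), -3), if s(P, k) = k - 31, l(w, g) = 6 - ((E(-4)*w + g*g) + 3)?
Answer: 34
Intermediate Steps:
l(w, g) = 3 - g² - 3*w/4 (l(w, g) = 6 - (((-3/(-4))*w + g*g) + 3) = 6 - (((-3*(-¼))*w + g²) + 3) = 6 - ((3*w/4 + g²) + 3) = 6 - ((g² + 3*w/4) + 3) = 6 - (3 + g² + 3*w/4) = 6 + (-3 - g² - 3*w/4) = 3 - g² - 3*w/4)
s(P, k) = -31 + k
l(0, -2)*s(K(-7), -3) = (3 - 1*(-2)² - ¾*0)*(-31 - 3) = (3 - 1*4 + 0)*(-34) = (3 - 4 + 0)*(-34) = -1*(-34) = 34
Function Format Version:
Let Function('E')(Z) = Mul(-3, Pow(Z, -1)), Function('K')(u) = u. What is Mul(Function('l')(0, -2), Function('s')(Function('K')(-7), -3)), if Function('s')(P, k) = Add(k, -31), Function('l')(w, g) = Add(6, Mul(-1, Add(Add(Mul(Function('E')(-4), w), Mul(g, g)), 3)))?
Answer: 34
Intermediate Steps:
Function('l')(w, g) = Add(3, Mul(-1, Pow(g, 2)), Mul(Rational(-3, 4), w)) (Function('l')(w, g) = Add(6, Mul(-1, Add(Add(Mul(Mul(-3, Pow(-4, -1)), w), Mul(g, g)), 3))) = Add(6, Mul(-1, Add(Add(Mul(Mul(-3, Rational(-1, 4)), w), Pow(g, 2)), 3))) = Add(6, Mul(-1, Add(Add(Mul(Rational(3, 4), w), Pow(g, 2)), 3))) = Add(6, Mul(-1, Add(Add(Pow(g, 2), Mul(Rational(3, 4), w)), 3))) = Add(6, Mul(-1, Add(3, Pow(g, 2), Mul(Rational(3, 4), w)))) = Add(6, Add(-3, Mul(-1, Pow(g, 2)), Mul(Rational(-3, 4), w))) = Add(3, Mul(-1, Pow(g, 2)), Mul(Rational(-3, 4), w)))
Function('s')(P, k) = Add(-31, k)
Mul(Function('l')(0, -2), Function('s')(Function('K')(-7), -3)) = Mul(Add(3, Mul(-1, Pow(-2, 2)), Mul(Rational(-3, 4), 0)), Add(-31, -3)) = Mul(Add(3, Mul(-1, 4), 0), -34) = Mul(Add(3, -4, 0), -34) = Mul(-1, -34) = 34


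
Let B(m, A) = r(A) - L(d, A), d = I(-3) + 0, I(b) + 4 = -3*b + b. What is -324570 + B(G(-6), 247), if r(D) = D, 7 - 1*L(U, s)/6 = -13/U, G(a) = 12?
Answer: -324404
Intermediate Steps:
I(b) = -4 - 2*b (I(b) = -4 + (-3*b + b) = -4 - 2*b)
d = 2 (d = (-4 - 2*(-3)) + 0 = (-4 + 6) + 0 = 2 + 0 = 2)
L(U, s) = 42 + 78/U (L(U, s) = 42 - (-78)/U = 42 + 78/U)
B(m, A) = -81 + A (B(m, A) = A - (42 + 78/2) = A - (42 + 78*(1/2)) = A - (42 + 39) = A - 1*81 = A - 81 = -81 + A)
-324570 + B(G(-6), 247) = -324570 + (-81 + 247) = -324570 + 166 = -324404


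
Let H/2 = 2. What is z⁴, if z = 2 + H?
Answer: 1296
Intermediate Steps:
H = 4 (H = 2*2 = 4)
z = 6 (z = 2 + 4 = 6)
z⁴ = 6⁴ = 1296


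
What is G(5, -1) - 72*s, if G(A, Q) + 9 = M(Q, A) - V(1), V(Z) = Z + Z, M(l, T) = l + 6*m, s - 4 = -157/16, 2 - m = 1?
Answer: 825/2 ≈ 412.50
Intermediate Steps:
m = 1 (m = 2 - 1*1 = 2 - 1 = 1)
s = -93/16 (s = 4 - 157/16 = -93/16 ≈ -5.8125)
M(l, T) = 6 + l (M(l, T) = l + 6*1 = l + 6 = 6 + l)
V(Z) = 2*Z
G(A, Q) = -5 + Q (G(A, Q) = -9 + ((6 + Q) - 2) = -9 + (4 + Q) = -5 + Q)
G(5, -1) - 72*s = (-5 - 1) - 72*(-93/16) = -6 + 837/2 = 825/2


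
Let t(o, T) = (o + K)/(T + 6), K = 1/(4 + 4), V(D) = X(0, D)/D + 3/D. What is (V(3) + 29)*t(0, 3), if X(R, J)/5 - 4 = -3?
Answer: 95/216 ≈ 0.43981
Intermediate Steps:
X(R, J) = 5 (X(R, J) = 20 + 5*(-3) = 20 - 15 = 5)
V(D) = 8/D (V(D) = 5/D + 3/D = 8/D)
K = ⅛ (K = 1/8 = ⅛ ≈ 0.12500)
t(o, T) = (⅛ + o)/(6 + T) (t(o, T) = (o + ⅛)/(T + 6) = (⅛ + o)/(6 + T))
(V(3) + 29)*t(0, 3) = (8/3 + 29)*((⅛ + 0)/(6 + 3)) = (8*(⅓) + 29)*((⅛)/9) = (8/3 + 29)*((⅑)*(⅛)) = (95/3)*(1/72) = 95/216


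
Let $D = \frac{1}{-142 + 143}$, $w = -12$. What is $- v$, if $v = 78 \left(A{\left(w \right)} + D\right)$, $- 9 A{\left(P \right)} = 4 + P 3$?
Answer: $- \frac{1066}{3} \approx -355.33$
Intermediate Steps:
$A{\left(P \right)} = - \frac{4}{9} - \frac{P}{3}$ ($A{\left(P \right)} = - \frac{4 + P 3}{9} = - \frac{4 + 3 P}{9} = - \frac{4}{9} - \frac{P}{3}$)
$D = 1$ ($D = 1^{-1} = 1$)
$v = \frac{1066}{3}$ ($v = 78 \left(\left(- \frac{4}{9} - -4\right) + 1\right) = 78 \left(\left(- \frac{4}{9} + 4\right) + 1\right) = 78 \left(\frac{32}{9} + 1\right) = 78 \cdot \frac{41}{9} = \frac{1066}{3} \approx 355.33$)
$- v = \left(-1\right) \frac{1066}{3} = - \frac{1066}{3}$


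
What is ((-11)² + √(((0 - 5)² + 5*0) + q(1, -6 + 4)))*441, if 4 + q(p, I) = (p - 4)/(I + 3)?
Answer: 53361 + 1323*√2 ≈ 55232.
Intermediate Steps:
q(p, I) = -4 + (-4 + p)/(3 + I) (q(p, I) = -4 + (p - 4)/(I + 3) = -4 + (-4 + p)/(3 + I))
((-11)² + √(((0 - 5)² + 5*0) + q(1, -6 + 4)))*441 = ((-11)² + √(((0 - 5)² + 5*0) + (-16 + 1 - 4*(-6 + 4))/(3 + (-6 + 4))))*441 = (121 + √(((-5)² + 0) + (-16 + 1 - 4*(-2))/(3 - 2)))*441 = (121 + √((25 + 0) + (-16 + 1 + 8)/1))*441 = (121 + √(25 + 1*(-7)))*441 = (121 + √(25 - 7))*441 = (121 + √18)*441 = (121 + 3*√2)*441 = 53361 + 1323*√2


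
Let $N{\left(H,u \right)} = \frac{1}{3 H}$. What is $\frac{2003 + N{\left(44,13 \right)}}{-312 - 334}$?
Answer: $- \frac{264397}{85272} \approx -3.1006$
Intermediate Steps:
$N{\left(H,u \right)} = \frac{1}{3 H}$
$\frac{2003 + N{\left(44,13 \right)}}{-312 - 334} = \frac{2003 + \frac{1}{3 \cdot 44}}{-312 - 334} = \frac{2003 + \frac{1}{3} \cdot \frac{1}{44}}{-646} = \left(2003 + \frac{1}{132}\right) \left(- \frac{1}{646}\right) = \frac{264397}{132} \left(- \frac{1}{646}\right) = - \frac{264397}{85272}$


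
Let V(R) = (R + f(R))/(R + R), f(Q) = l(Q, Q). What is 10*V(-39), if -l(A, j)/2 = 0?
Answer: 5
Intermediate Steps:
l(A, j) = 0 (l(A, j) = -2*0 = 0)
f(Q) = 0
V(R) = 1/2 (V(R) = (R + 0)/(R + R) = R/((2*R)) = R*(1/(2*R)) = 1/2)
10*V(-39) = 10*(1/2) = 5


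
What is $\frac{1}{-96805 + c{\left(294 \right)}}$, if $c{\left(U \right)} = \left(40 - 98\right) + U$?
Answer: $- \frac{1}{96569} \approx -1.0355 \cdot 10^{-5}$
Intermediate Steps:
$c{\left(U \right)} = -58 + U$
$\frac{1}{-96805 + c{\left(294 \right)}} = \frac{1}{-96805 + \left(-58 + 294\right)} = \frac{1}{-96805 + 236} = \frac{1}{-96569} = - \frac{1}{96569}$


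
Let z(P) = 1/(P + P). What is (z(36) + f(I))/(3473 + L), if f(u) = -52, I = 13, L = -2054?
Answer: -3743/102168 ≈ -0.036636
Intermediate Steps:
z(P) = 1/(2*P)
(z(36) + f(I))/(3473 + L) = ((½)/36 - 52)/(3473 - 2054) = ((½)*(1/36) - 52)/1419 = (1/72 - 52)*(1/1419) = -3743/72*1/1419 = -3743/102168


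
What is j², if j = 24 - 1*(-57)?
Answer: 6561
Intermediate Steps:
j = 81 (j = 24 + 57 = 81)
j² = 81² = 6561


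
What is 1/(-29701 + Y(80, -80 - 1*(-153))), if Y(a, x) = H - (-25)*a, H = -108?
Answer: -1/27809 ≈ -3.5960e-5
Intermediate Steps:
Y(a, x) = -108 + 25*a (Y(a, x) = -108 - (-25)*a = -108 + 25*a)
1/(-29701 + Y(80, -80 - 1*(-153))) = 1/(-29701 + (-108 + 25*80)) = 1/(-29701 + (-108 + 2000)) = 1/(-29701 + 1892) = 1/(-27809) = -1/27809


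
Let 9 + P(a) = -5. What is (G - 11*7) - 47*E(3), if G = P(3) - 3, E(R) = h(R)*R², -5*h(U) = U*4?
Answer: 4606/5 ≈ 921.20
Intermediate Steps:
P(a) = -14 (P(a) = -9 - 5 = -14)
h(U) = -4*U/5 (h(U) = -U*4/5 = -4*U/5)
E(R) = -4*R³/5 (E(R) = (-4*R/5)*R² = -4*R³/5)
G = -17 (G = -14 - 3 = -17)
(G - 11*7) - 47*E(3) = (-17 - 11*7) - (-188)*3³/5 = (-17 - 77) - (-188)*27/5 = -94 - 47*(-108/5) = -94 + 5076/5 = 4606/5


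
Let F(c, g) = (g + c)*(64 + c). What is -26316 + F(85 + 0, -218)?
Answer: -46133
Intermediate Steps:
F(c, g) = (64 + c)*(c + g) (F(c, g) = (c + g)*(64 + c) = (64 + c)*(c + g))
-26316 + F(85 + 0, -218) = -26316 + ((85 + 0)**2 + 64*(85 + 0) + 64*(-218) + (85 + 0)*(-218)) = -26316 + (85**2 + 64*85 - 13952 + 85*(-218)) = -26316 + (7225 + 5440 - 13952 - 18530) = -26316 - 19817 = -46133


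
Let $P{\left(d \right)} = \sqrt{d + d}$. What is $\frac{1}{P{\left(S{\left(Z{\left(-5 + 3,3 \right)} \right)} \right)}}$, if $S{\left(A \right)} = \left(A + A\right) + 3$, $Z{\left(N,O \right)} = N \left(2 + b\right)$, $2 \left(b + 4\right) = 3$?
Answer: $\frac{\sqrt{10}}{10} \approx 0.31623$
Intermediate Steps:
$b = - \frac{5}{2}$ ($b = -4 + \frac{1}{2} \cdot 3 = -4 + \frac{3}{2} = - \frac{5}{2} \approx -2.5$)
$Z{\left(N,O \right)} = - \frac{N}{2}$ ($Z{\left(N,O \right)} = N \left(2 - \frac{5}{2}\right) = N \left(- \frac{1}{2}\right) = - \frac{N}{2}$)
$S{\left(A \right)} = 3 + 2 A$ ($S{\left(A \right)} = 2 A + 3 = 3 + 2 A$)
$P{\left(d \right)} = \sqrt{2} \sqrt{d}$ ($P{\left(d \right)} = \sqrt{2 d} = \sqrt{2} \sqrt{d}$)
$\frac{1}{P{\left(S{\left(Z{\left(-5 + 3,3 \right)} \right)} \right)}} = \frac{1}{\sqrt{2} \sqrt{3 + 2 \left(- \frac{-5 + 3}{2}\right)}} = \frac{1}{\sqrt{2} \sqrt{3 + 2 \left(\left(- \frac{1}{2}\right) \left(-2\right)\right)}} = \frac{1}{\sqrt{2} \sqrt{3 + 2 \cdot 1}} = \frac{1}{\sqrt{2} \sqrt{3 + 2}} = \frac{1}{\sqrt{2} \sqrt{5}} = \frac{1}{\sqrt{10}} = \frac{\sqrt{10}}{10}$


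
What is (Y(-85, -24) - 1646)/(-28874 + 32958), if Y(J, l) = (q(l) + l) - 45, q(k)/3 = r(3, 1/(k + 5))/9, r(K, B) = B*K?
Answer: -16293/38798 ≈ -0.41994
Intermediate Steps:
q(k) = 1/(5 + k) (q(k) = 3*((3/(k + 5))/9) = 3*((3/(5 + k))*(1/9)) = 3*(1/(3*(5 + k))) = 1/(5 + k))
Y(J, l) = -45 + l + 1/(5 + l) (Y(J, l) = (1/(5 + l) + l) - 45 = (l + 1/(5 + l)) - 45 = -45 + l + 1/(5 + l))
(Y(-85, -24) - 1646)/(-28874 + 32958) = ((1 + (-45 - 24)*(5 - 24))/(5 - 24) - 1646)/(-28874 + 32958) = ((1 - 69*(-19))/(-19) - 1646)/4084 = (-(1 + 1311)/19 - 1646)*(1/4084) = (-1/19*1312 - 1646)*(1/4084) = (-1312/19 - 1646)*(1/4084) = -32586/19*1/4084 = -16293/38798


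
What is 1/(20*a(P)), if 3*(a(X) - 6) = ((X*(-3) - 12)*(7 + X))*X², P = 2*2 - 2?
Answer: -1/4200 ≈ -0.00023810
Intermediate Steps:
P = 2 (P = 4 - 2 = 2)
a(X) = 6 + X²*(-12 - 3*X)*(7 + X)/3 (a(X) = 6 + (((X*(-3) - 12)*(7 + X))*X²)/3 = 6 + (((-3*X - 12)*(7 + X))*X²)/3 = 6 + (((-12 - 3*X)*(7 + X))*X²)/3 = 6 + (X²*(-12 - 3*X)*(7 + X))/3 = 6 + X²*(-12 - 3*X)*(7 + X)/3)
1/(20*a(P)) = 1/(20*(6 - 1*2⁴ - 28*2² - 11*2³)) = 1/(20*(6 - 1*16 - 28*4 - 11*8)) = 1/(20*(6 - 16 - 112 - 88)) = 1/(20*(-210)) = 1/(-4200) = -1/4200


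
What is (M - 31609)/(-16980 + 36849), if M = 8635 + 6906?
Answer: -5356/6623 ≈ -0.80870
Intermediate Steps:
M = 15541
(M - 31609)/(-16980 + 36849) = (15541 - 31609)/(-16980 + 36849) = -16068/19869 = -16068*1/19869 = -5356/6623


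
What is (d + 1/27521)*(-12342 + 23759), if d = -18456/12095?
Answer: -5798871046577/332866495 ≈ -17421.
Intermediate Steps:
d = -18456/12095 (d = -18456*1/12095 = -18456/12095 ≈ -1.5259)
(d + 1/27521)*(-12342 + 23759) = (-18456/12095 + 1/27521)*(-12342 + 23759) = (-18456/12095 + 1/27521)*11417 = -507915481/332866495*11417 = -5798871046577/332866495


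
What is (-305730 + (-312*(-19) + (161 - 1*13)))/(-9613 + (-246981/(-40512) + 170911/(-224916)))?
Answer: 227532201320064/7295256537661 ≈ 31.189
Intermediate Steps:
(-305730 + (-312*(-19) + (161 - 1*13)))/(-9613 + (-246981/(-40512) + 170911/(-224916))) = (-305730 + (5928 + (161 - 13)))/(-9613 + (-246981*(-1/40512) + 170911*(-1/224916))) = (-305730 + (5928 + 148))/(-9613 + (82327/13504 - 170911/224916)) = (-305730 + 6076)/(-9613 + 4052169347/759316416) = -299654/(-7295256537661/759316416) = -299654*(-759316416/7295256537661) = 227532201320064/7295256537661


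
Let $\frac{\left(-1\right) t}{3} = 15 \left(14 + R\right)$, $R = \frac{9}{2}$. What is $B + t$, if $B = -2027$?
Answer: $- \frac{5719}{2} \approx -2859.5$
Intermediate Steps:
$R = \frac{9}{2}$ ($R = 9 \cdot \frac{1}{2} = \frac{9}{2} \approx 4.5$)
$t = - \frac{1665}{2}$ ($t = - 3 \cdot 15 \left(14 + \frac{9}{2}\right) = - 3 \cdot 15 \cdot \frac{37}{2} = \left(-3\right) \frac{555}{2} = - \frac{1665}{2} \approx -832.5$)
$B + t = -2027 - \frac{1665}{2} = - \frac{5719}{2}$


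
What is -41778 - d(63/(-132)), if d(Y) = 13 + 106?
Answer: -41897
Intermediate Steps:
d(Y) = 119
-41778 - d(63/(-132)) = -41778 - 1*119 = -41778 - 119 = -41897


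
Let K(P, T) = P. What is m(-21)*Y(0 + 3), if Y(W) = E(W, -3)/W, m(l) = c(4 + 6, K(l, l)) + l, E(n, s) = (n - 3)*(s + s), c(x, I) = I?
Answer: 0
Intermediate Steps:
E(n, s) = 2*s*(-3 + n) (E(n, s) = (-3 + n)*(2*s) = 2*s*(-3 + n))
m(l) = 2*l (m(l) = l + l = 2*l)
Y(W) = (18 - 6*W)/W (Y(W) = (2*(-3)*(-3 + W))/W = (18 - 6*W)/W)
m(-21)*Y(0 + 3) = (2*(-21))*(-6 + 18/(0 + 3)) = -42*(-6 + 18/3) = -42*(-6 + 18*(1/3)) = -42*(-6 + 6) = -42*0 = 0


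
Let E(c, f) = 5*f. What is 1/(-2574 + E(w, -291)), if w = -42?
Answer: -1/4029 ≈ -0.00024820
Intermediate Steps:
1/(-2574 + E(w, -291)) = 1/(-2574 + 5*(-291)) = 1/(-2574 - 1455) = 1/(-4029) = -1/4029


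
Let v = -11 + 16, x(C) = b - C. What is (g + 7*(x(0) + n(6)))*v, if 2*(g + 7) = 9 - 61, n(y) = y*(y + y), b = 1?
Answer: 2390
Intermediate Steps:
x(C) = 1 - C
n(y) = 2*y**2 (n(y) = y*(2*y) = 2*y**2)
g = -33 (g = -7 + (9 - 61)/2 = -7 + (1/2)*(-52) = -7 - 26 = -33)
v = 5
(g + 7*(x(0) + n(6)))*v = (-33 + 7*((1 - 1*0) + 2*6**2))*5 = (-33 + 7*((1 + 0) + 2*36))*5 = (-33 + 7*(1 + 72))*5 = (-33 + 7*73)*5 = (-33 + 511)*5 = 478*5 = 2390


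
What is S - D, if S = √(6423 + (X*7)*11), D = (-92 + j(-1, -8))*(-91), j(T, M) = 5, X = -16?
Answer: -7917 + √5191 ≈ -7845.0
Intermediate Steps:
D = 7917 (D = (-92 + 5)*(-91) = -87*(-91) = 7917)
S = √5191 (S = √(6423 - 16*7*11) = √(6423 - 112*11) = √(6423 - 1232) = √5191 ≈ 72.049)
S - D = √5191 - 1*7917 = √5191 - 7917 = -7917 + √5191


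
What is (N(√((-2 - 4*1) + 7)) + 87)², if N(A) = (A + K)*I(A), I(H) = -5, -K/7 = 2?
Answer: 23104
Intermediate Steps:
K = -14 (K = -7*2 = -14)
N(A) = 70 - 5*A (N(A) = (A - 14)*(-5) = (-14 + A)*(-5) = 70 - 5*A)
(N(√((-2 - 4*1) + 7)) + 87)² = ((70 - 5*√((-2 - 4*1) + 7)) + 87)² = ((70 - 5*√((-2 - 4) + 7)) + 87)² = ((70 - 5*√(-6 + 7)) + 87)² = ((70 - 5*√1) + 87)² = ((70 - 5*1) + 87)² = ((70 - 5) + 87)² = (65 + 87)² = 152² = 23104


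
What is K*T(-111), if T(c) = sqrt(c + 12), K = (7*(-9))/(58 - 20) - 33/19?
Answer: -387*I*sqrt(11)/38 ≈ -33.777*I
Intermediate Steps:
K = -129/38 (K = -63/38 - 33*1/19 = -63*1/38 - 33/19 = -63/38 - 33/19 = -129/38 ≈ -3.3947)
T(c) = sqrt(12 + c)
K*T(-111) = -129*sqrt(12 - 111)/38 = -387*I*sqrt(11)/38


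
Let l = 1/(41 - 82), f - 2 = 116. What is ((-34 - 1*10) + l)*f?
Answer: -212990/41 ≈ -5194.9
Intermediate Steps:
f = 118 (f = 2 + 116 = 118)
l = -1/41 (l = 1/(-41) = -1/41 ≈ -0.024390)
((-34 - 1*10) + l)*f = ((-34 - 1*10) - 1/41)*118 = ((-34 - 10) - 1/41)*118 = (-44 - 1/41)*118 = -1805/41*118 = -212990/41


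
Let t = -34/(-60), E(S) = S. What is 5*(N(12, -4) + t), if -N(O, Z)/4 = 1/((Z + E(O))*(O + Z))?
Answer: 121/48 ≈ 2.5208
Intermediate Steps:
t = 17/30 (t = -34*(-1/60) = 17/30 ≈ 0.56667)
N(O, Z) = -4/(O + Z)² (N(O, Z) = -4*1/((O + Z)*(Z + O)) = -4/(O + Z)²)
5*(N(12, -4) + t) = 5*(-4/(12² + (-4)² + 2*12*(-4)) + 17/30) = 5*(-4/(144 + 16 - 96) + 17/30) = 5*(-4/64 + 17/30) = 5*(-4*1/64 + 17/30) = 5*(-1/16 + 17/30) = 5*(121/240) = 121/48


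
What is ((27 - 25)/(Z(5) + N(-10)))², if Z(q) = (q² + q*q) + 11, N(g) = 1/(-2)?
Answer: 16/14641 ≈ 0.0010928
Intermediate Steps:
N(g) = -½
Z(q) = 11 + 2*q² (Z(q) = (q² + q²) + 11 = 2*q² + 11 = 11 + 2*q²)
((27 - 25)/(Z(5) + N(-10)))² = ((27 - 25)/((11 + 2*5²) - ½))² = (2/((11 + 2*25) - ½))² = (2/((11 + 50) - ½))² = (2/(61 - ½))² = (2/(121/2))² = (2*(2/121))² = (4/121)² = 16/14641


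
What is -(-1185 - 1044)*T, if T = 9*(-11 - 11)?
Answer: -441342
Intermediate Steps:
T = -198 (T = 9*(-22) = -198)
-(-1185 - 1044)*T = -(-1185 - 1044)*(-198) = -(-2229)*(-198) = -1*441342 = -441342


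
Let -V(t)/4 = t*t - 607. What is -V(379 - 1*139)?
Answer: 227972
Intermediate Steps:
V(t) = 2428 - 4*t² (V(t) = -4*(t*t - 607) = -4*(t² - 607) = -4*(-607 + t²) = 2428 - 4*t²)
-V(379 - 1*139) = -(2428 - 4*(379 - 1*139)²) = -(2428 - 4*(379 - 139)²) = -(2428 - 4*240²) = -(2428 - 4*57600) = -(2428 - 230400) = -1*(-227972) = 227972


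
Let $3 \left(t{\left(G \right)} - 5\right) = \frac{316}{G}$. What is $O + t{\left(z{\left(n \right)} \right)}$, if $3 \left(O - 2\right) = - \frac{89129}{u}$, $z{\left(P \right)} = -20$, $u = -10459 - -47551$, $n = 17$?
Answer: $\frac{518747}{556380} \approx 0.93236$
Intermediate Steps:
$u = 37092$ ($u = -10459 + 47551 = 37092$)
$t{\left(G \right)} = 5 + \frac{316}{3 G}$ ($t{\left(G \right)} = 5 + \frac{316 \frac{1}{G}}{3} = 5 + \frac{316}{3 G}$)
$O = \frac{133423}{111276}$ ($O = 2 + \frac{\left(-89129\right) \frac{1}{37092}}{3} = 2 + \frac{1}{3} \left(- \frac{89129}{37092}\right) = 2 - \frac{89129}{111276} = \frac{133423}{111276} \approx 1.199$)
$O + t{\left(z{\left(n \right)} \right)} = \frac{133423}{111276} + \left(5 + \frac{316}{3 \left(-20\right)}\right) = \frac{133423}{111276} + \left(5 + \frac{316}{3} \left(- \frac{1}{20}\right)\right) = \frac{133423}{111276} + \left(5 - \frac{79}{15}\right) = \frac{133423}{111276} - \frac{4}{15} = \frac{518747}{556380}$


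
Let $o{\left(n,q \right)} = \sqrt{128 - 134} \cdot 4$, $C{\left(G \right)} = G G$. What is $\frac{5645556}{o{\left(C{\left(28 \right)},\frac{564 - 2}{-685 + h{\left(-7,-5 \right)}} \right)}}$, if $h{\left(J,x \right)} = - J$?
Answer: $- \frac{470463 i \sqrt{6}}{2} \approx - 5.762 \cdot 10^{5} i$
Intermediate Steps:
$C{\left(G \right)} = G^{2}$
$o{\left(n,q \right)} = 4 i \sqrt{6}$ ($o{\left(n,q \right)} = \sqrt{-6} \cdot 4 = i \sqrt{6} \cdot 4 = 4 i \sqrt{6}$)
$\frac{5645556}{o{\left(C{\left(28 \right)},\frac{564 - 2}{-685 + h{\left(-7,-5 \right)}} \right)}} = \frac{5645556}{4 i \sqrt{6}} = 5645556 \left(- \frac{i \sqrt{6}}{24}\right) = - \frac{470463 i \sqrt{6}}{2}$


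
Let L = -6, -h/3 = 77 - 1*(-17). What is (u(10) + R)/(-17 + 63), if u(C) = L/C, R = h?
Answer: -1413/230 ≈ -6.1435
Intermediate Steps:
h = -282 (h = -3*(77 - 1*(-17)) = -3*(77 + 17) = -3*94 = -282)
R = -282
u(C) = -6/C
(u(10) + R)/(-17 + 63) = (-6/10 - 282)/(-17 + 63) = (-6*1/10 - 282)/46 = (-3/5 - 282)/46 = (1/46)*(-1413/5) = -1413/230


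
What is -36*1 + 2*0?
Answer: -36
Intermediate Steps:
-36*1 + 2*0 = -36 + 0 = -36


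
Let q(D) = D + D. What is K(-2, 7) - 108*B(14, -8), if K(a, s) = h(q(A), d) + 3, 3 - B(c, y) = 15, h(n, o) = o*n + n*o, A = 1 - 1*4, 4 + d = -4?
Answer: 1395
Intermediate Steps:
d = -8 (d = -4 - 4 = -8)
A = -3 (A = 1 - 4 = -3)
q(D) = 2*D
h(n, o) = 2*n*o (h(n, o) = n*o + n*o = 2*n*o)
B(c, y) = -12 (B(c, y) = 3 - 1*15 = 3 - 15 = -12)
K(a, s) = 99 (K(a, s) = 2*(2*(-3))*(-8) + 3 = 2*(-6)*(-8) + 3 = 96 + 3 = 99)
K(-2, 7) - 108*B(14, -8) = 99 - 108*(-12) = 99 + 1296 = 1395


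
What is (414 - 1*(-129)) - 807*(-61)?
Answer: 49770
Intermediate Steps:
(414 - 1*(-129)) - 807*(-61) = (414 + 129) + 49227 = 543 + 49227 = 49770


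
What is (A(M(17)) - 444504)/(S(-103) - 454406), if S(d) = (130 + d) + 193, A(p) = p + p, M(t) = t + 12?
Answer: 222223/227093 ≈ 0.97855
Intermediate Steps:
M(t) = 12 + t
A(p) = 2*p
S(d) = 323 + d
(A(M(17)) - 444504)/(S(-103) - 454406) = (2*(12 + 17) - 444504)/((323 - 103) - 454406) = (2*29 - 444504)/(220 - 454406) = (58 - 444504)/(-454186) = -444446*(-1/454186) = 222223/227093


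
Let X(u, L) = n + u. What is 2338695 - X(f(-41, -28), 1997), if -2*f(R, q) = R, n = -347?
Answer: 4678043/2 ≈ 2.3390e+6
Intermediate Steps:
f(R, q) = -R/2
X(u, L) = -347 + u
2338695 - X(f(-41, -28), 1997) = 2338695 - (-347 - ½*(-41)) = 2338695 - (-347 + 41/2) = 2338695 - 1*(-653/2) = 2338695 + 653/2 = 4678043/2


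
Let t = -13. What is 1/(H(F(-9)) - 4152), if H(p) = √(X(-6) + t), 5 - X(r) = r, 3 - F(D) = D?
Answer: -2076/8619553 - I*√2/17239106 ≈ -0.00024085 - 8.2035e-8*I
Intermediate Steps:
F(D) = 3 - D
X(r) = 5 - r
H(p) = I*√2 (H(p) = √((5 - 1*(-6)) - 13) = √((5 + 6) - 13) = √(11 - 13) = √(-2) = I*√2)
1/(H(F(-9)) - 4152) = 1/(I*√2 - 4152) = 1/(-4152 + I*√2)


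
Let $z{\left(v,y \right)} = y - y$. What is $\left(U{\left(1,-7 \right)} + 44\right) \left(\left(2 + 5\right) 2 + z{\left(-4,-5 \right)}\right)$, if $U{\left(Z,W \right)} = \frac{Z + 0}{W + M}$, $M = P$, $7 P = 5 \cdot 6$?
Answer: $\frac{11606}{19} \approx 610.84$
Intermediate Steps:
$P = \frac{30}{7}$ ($P = \frac{5 \cdot 6}{7} = \frac{1}{7} \cdot 30 = \frac{30}{7} \approx 4.2857$)
$M = \frac{30}{7} \approx 4.2857$
$z{\left(v,y \right)} = 0$
$U{\left(Z,W \right)} = \frac{Z}{\frac{30}{7} + W}$ ($U{\left(Z,W \right)} = \frac{Z + 0}{W + \frac{30}{7}} = \frac{Z}{\frac{30}{7} + W}$)
$\left(U{\left(1,-7 \right)} + 44\right) \left(\left(2 + 5\right) 2 + z{\left(-4,-5 \right)}\right) = \left(7 \cdot 1 \frac{1}{30 + 7 \left(-7\right)} + 44\right) \left(\left(2 + 5\right) 2 + 0\right) = \left(7 \cdot 1 \frac{1}{30 - 49} + 44\right) \left(7 \cdot 2 + 0\right) = \left(7 \cdot 1 \frac{1}{-19} + 44\right) \left(14 + 0\right) = \left(7 \cdot 1 \left(- \frac{1}{19}\right) + 44\right) 14 = \left(- \frac{7}{19} + 44\right) 14 = \frac{829}{19} \cdot 14 = \frac{11606}{19}$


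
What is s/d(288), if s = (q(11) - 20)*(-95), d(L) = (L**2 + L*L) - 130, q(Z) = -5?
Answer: 2375/165758 ≈ 0.014328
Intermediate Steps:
d(L) = -130 + 2*L**2 (d(L) = (L**2 + L**2) - 130 = 2*L**2 - 130 = -130 + 2*L**2)
s = 2375 (s = (-5 - 20)*(-95) = -25*(-95) = 2375)
s/d(288) = 2375/(-130 + 2*288**2) = 2375/(-130 + 2*82944) = 2375/(-130 + 165888) = 2375/165758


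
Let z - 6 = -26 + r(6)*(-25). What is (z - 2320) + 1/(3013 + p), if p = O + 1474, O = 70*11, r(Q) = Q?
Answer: -13089929/5257 ≈ -2490.0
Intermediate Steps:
O = 770
z = -170 (z = 6 + (-26 + 6*(-25)) = 6 + (-26 - 150) = 6 - 176 = -170)
p = 2244 (p = 770 + 1474 = 2244)
(z - 2320) + 1/(3013 + p) = (-170 - 2320) + 1/(3013 + 2244) = -2490 + 1/5257 = -13089929/5257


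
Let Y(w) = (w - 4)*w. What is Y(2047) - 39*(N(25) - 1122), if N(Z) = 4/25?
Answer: 105644319/25 ≈ 4.2258e+6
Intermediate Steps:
Y(w) = w*(-4 + w) (Y(w) = (-4 + w)*w = w*(-4 + w))
N(Z) = 4/25 (N(Z) = 4*(1/25) = 4/25)
Y(2047) - 39*(N(25) - 1122) = 2047*(-4 + 2047) - 39*(4/25 - 1122) = 2047*2043 - 39*(-28046)/25 = 4182021 - 1*(-1093794/25) = 4182021 + 1093794/25 = 105644319/25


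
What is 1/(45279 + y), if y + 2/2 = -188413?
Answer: -1/143135 ≈ -6.9864e-6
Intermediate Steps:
y = -188414 (y = -1 - 188413 = -188414)
1/(45279 + y) = 1/(45279 - 188414) = 1/(-143135) = -1/143135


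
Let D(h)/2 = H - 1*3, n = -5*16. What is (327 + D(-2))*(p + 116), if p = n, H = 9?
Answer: 12204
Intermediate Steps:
n = -80
D(h) = 12 (D(h) = 2*(9 - 1*3) = 2*(9 - 3) = 2*6 = 12)
p = -80
(327 + D(-2))*(p + 116) = (327 + 12)*(-80 + 116) = 339*36 = 12204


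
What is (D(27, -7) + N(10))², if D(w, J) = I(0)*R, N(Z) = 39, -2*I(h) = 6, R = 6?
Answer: 441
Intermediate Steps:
I(h) = -3 (I(h) = -½*6 = -3)
D(w, J) = -18 (D(w, J) = -3*6 = -18)
(D(27, -7) + N(10))² = (-18 + 39)² = 21² = 441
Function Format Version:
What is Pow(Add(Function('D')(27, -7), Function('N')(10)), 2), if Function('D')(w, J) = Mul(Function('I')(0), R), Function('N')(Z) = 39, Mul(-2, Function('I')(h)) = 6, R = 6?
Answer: 441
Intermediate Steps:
Function('I')(h) = -3 (Function('I')(h) = Mul(Rational(-1, 2), 6) = -3)
Function('D')(w, J) = -18 (Function('D')(w, J) = Mul(-3, 6) = -18)
Pow(Add(Function('D')(27, -7), Function('N')(10)), 2) = Pow(Add(-18, 39), 2) = Pow(21, 2) = 441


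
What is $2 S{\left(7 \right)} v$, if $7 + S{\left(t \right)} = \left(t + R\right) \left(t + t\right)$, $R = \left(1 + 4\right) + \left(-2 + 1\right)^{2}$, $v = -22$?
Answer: $-7700$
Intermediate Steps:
$R = 6$ ($R = 5 + \left(-1\right)^{2} = 5 + 1 = 6$)
$S{\left(t \right)} = -7 + 2 t \left(6 + t\right)$ ($S{\left(t \right)} = -7 + \left(t + 6\right) \left(t + t\right) = -7 + \left(6 + t\right) 2 t = -7 + 2 t \left(6 + t\right)$)
$2 S{\left(7 \right)} v = 2 \left(-7 + 2 \cdot 7^{2} + 12 \cdot 7\right) \left(-22\right) = 2 \left(-7 + 2 \cdot 49 + 84\right) \left(-22\right) = 2 \left(-7 + 98 + 84\right) \left(-22\right) = 2 \cdot 175 \left(-22\right) = 350 \left(-22\right) = -7700$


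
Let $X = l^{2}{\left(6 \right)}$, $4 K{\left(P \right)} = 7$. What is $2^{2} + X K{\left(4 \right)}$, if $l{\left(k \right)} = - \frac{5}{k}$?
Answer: $\frac{751}{144} \approx 5.2153$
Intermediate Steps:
$K{\left(P \right)} = \frac{7}{4}$ ($K{\left(P \right)} = \frac{1}{4} \cdot 7 = \frac{7}{4}$)
$X = \frac{25}{36}$ ($X = \left(- \frac{5}{6}\right)^{2} = \frac{25}{36} \approx 0.69444$)
$2^{2} + X K{\left(4 \right)} = 2^{2} + \frac{25}{36} \cdot \frac{7}{4} = 4 + \frac{175}{144} = \frac{751}{144}$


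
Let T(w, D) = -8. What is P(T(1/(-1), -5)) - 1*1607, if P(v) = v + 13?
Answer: -1602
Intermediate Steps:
P(v) = 13 + v
P(T(1/(-1), -5)) - 1*1607 = (13 - 8) - 1*1607 = 5 - 1607 = -1602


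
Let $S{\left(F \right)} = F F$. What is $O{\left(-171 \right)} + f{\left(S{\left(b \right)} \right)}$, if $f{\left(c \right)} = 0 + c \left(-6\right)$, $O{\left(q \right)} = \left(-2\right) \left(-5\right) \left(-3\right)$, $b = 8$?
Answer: $-414$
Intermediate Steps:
$O{\left(q \right)} = -30$ ($O{\left(q \right)} = 10 \left(-3\right) = -30$)
$S{\left(F \right)} = F^{2}$
$f{\left(c \right)} = - 6 c$ ($f{\left(c \right)} = 0 - 6 c = - 6 c$)
$O{\left(-171 \right)} + f{\left(S{\left(b \right)} \right)} = -30 - 6 \cdot 8^{2} = -30 - 384 = -414$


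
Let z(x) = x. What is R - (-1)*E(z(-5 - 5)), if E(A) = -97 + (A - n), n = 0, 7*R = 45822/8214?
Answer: -145392/1369 ≈ -106.20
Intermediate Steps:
R = 1091/1369 (R = (45822/8214)/7 = (45822*(1/8214))/7 = (⅐)*(7637/1369) = 1091/1369 ≈ 0.79693)
E(A) = -97 + A (E(A) = -97 + (A - 1*0) = -97 + (A + 0) = -97 + A)
R - (-1)*E(z(-5 - 5)) = 1091/1369 - (-1)*(-97 + (-5 - 5)) = 1091/1369 - (-1)*(-97 - 10) = 1091/1369 - (-1)*(-107) = 1091/1369 - 1*107 = 1091/1369 - 107 = -145392/1369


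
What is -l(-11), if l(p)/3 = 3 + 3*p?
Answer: 90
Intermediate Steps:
l(p) = 9 + 9*p (l(p) = 3*(3 + 3*p) = 9 + 9*p)
-l(-11) = -(9 + 9*(-11)) = -(9 - 99) = -1*(-90) = 90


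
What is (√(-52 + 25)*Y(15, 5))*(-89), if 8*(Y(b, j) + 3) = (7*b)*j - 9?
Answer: -32841*I*√3/2 ≈ -28441.0*I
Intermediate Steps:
Y(b, j) = -33/8 + 7*b*j/8 (Y(b, j) = -3 + ((7*b)*j - 9)/8 = -3 + (7*b*j - 9)/8 = -3 + (-9 + 7*b*j)/8 = -3 + (-9/8 + 7*b*j/8) = -33/8 + 7*b*j/8)
(√(-52 + 25)*Y(15, 5))*(-89) = (√(-52 + 25)*(-33/8 + (7/8)*15*5))*(-89) = (√(-27)*(-33/8 + 525/8))*(-89) = ((3*I*√3)*(123/2))*(-89) = (369*I*√3/2)*(-89) = -32841*I*√3/2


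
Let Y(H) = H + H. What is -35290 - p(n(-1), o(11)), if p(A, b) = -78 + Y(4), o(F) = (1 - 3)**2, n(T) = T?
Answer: -35220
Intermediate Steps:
Y(H) = 2*H
o(F) = 4 (o(F) = (-2)**2 = 4)
p(A, b) = -70 (p(A, b) = -78 + 2*4 = -78 + 8 = -70)
-35290 - p(n(-1), o(11)) = -35290 - 1*(-70) = -35290 + 70 = -35220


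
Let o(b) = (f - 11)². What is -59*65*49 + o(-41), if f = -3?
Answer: -187719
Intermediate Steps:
o(b) = 196 (o(b) = (-3 - 11)² = (-14)² = 196)
-59*65*49 + o(-41) = -59*65*49 + 196 = -3835*49 + 196 = -187915 + 196 = -187719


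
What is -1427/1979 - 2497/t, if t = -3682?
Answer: -312651/7286678 ≈ -0.042907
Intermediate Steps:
-1427/1979 - 2497/t = -1427/1979 - 2497/(-3682) = -1427*1/1979 - 2497*(-1/3682) = -1427/1979 + 2497/3682 = -312651/7286678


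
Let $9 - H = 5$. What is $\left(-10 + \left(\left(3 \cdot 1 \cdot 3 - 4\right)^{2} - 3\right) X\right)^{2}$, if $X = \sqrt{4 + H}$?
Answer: $3972 - 880 \sqrt{2} \approx 2727.5$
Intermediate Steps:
$H = 4$ ($H = 9 - 5 = 4$)
$X = 2 \sqrt{2}$ ($X = \sqrt{4 + 4} = \sqrt{8} = 2 \sqrt{2} \approx 2.8284$)
$\left(-10 + \left(\left(3 \cdot 1 \cdot 3 - 4\right)^{2} - 3\right) X\right)^{2} = \left(-10 + \left(\left(3 \cdot 1 \cdot 3 - 4\right)^{2} - 3\right) 2 \sqrt{2}\right)^{2} = \left(-10 + \left(\left(3 \cdot 3 - 4\right)^{2} - 3\right) 2 \sqrt{2}\right)^{2} = \left(-10 + \left(\left(9 - 4\right)^{2} - 3\right) 2 \sqrt{2}\right)^{2} = \left(-10 + \left(5^{2} - 3\right) 2 \sqrt{2}\right)^{2} = \left(-10 + \left(25 - 3\right) 2 \sqrt{2}\right)^{2} = \left(-10 + 22 \cdot 2 \sqrt{2}\right)^{2} = \left(-10 + 44 \sqrt{2}\right)^{2}$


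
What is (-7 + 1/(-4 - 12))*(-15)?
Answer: 1695/16 ≈ 105.94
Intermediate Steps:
(-7 + 1/(-4 - 12))*(-15) = (-7 + 1/(-16))*(-15) = (-7 - 1/16)*(-15) = -113/16*(-15) = 1695/16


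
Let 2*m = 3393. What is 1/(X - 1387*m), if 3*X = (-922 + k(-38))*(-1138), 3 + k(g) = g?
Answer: -2/3975495 ≈ -5.0308e-7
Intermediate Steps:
m = 3393/2 (m = (½)*3393 = 3393/2 ≈ 1696.5)
k(g) = -3 + g
X = 365298 (X = ((-922 + (-3 - 38))*(-1138))/3 = ((-922 - 41)*(-1138))/3 = (-963*(-1138))/3 = (⅓)*1095894 = 365298)
1/(X - 1387*m) = 1/(365298 - 1387*3393/2) = 1/(365298 - 4706091/2) = 1/(-3975495/2) = -2/3975495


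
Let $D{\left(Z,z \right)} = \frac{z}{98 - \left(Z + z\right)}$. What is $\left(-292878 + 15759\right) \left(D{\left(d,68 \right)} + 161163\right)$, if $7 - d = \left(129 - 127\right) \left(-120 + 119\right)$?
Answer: $- \frac{312635587143}{7} \approx -4.4662 \cdot 10^{10}$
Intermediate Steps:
$d = 9$ ($d = 7 - \left(129 - 127\right) \left(-120 + 119\right) = 7 - 2 \left(-1\right) = 7 - -2 = 7 + 2 = 9$)
$D{\left(Z,z \right)} = \frac{z}{98 - Z - z}$ ($D{\left(Z,z \right)} = \frac{z}{98 - \left(Z + z\right)} = \frac{z}{98 - Z - z}$)
$\left(-292878 + 15759\right) \left(D{\left(d,68 \right)} + 161163\right) = \left(-292878 + 15759\right) \left(\left(-1\right) 68 \frac{1}{-98 + 9 + 68} + 161163\right) = - 277119 \left(\left(-1\right) 68 \frac{1}{-21} + 161163\right) = - 277119 \left(\left(-1\right) 68 \left(- \frac{1}{21}\right) + 161163\right) = - 277119 \left(\frac{68}{21} + 161163\right) = \left(-277119\right) \frac{3384491}{21} = - \frac{312635587143}{7}$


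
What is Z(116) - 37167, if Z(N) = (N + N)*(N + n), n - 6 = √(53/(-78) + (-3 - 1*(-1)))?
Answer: -8863 + 116*I*√16302/39 ≈ -8863.0 + 379.76*I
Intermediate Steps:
n = 6 + I*√16302/78 (n = 6 + √(53/(-78) + (-3 - 1*(-1))) = 6 + √(53*(-1/78) + (-3 + 1)) = 6 + √(-53/78 - 2) = 6 + √(-209/78) = 6 + I*√16302/78 ≈ 6.0 + 1.6369*I)
Z(N) = 2*N*(6 + N + I*√16302/78) (Z(N) = (N + N)*(N + (6 + I*√16302/78)) = (2*N)*(6 + N + I*√16302/78) = 2*N*(6 + N + I*√16302/78))
Z(116) - 37167 = (1/39)*116*(468 + 78*116 + I*√16302) - 37167 = (1/39)*116*(468 + 9048 + I*√16302) - 37167 = (1/39)*116*(9516 + I*√16302) - 37167 = (28304 + 116*I*√16302/39) - 37167 = -8863 + 116*I*√16302/39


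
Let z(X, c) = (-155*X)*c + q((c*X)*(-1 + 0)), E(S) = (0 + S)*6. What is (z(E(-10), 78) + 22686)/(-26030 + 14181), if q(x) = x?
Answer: -752766/11849 ≈ -63.530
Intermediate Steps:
E(S) = 6*S (E(S) = S*6 = 6*S)
z(X, c) = -156*X*c (z(X, c) = (-155*X)*c + (c*X)*(-1 + 0) = -155*X*c + (X*c)*(-1) = -155*X*c - X*c = -156*X*c)
(z(E(-10), 78) + 22686)/(-26030 + 14181) = (-156*6*(-10)*78 + 22686)/(-26030 + 14181) = (-156*(-60)*78 + 22686)/(-11849) = (730080 + 22686)*(-1/11849) = 752766*(-1/11849) = -752766/11849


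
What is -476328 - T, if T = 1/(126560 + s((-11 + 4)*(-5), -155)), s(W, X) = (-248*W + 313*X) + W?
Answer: -33057163201/69400 ≈ -4.7633e+5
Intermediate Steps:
s(W, X) = -247*W + 313*X
T = 1/69400 (T = 1/(126560 + (-247*(-11 + 4)*(-5) + 313*(-155))) = 1/(126560 + (-(-1729)*(-5) - 48515)) = 1/(126560 + (-247*35 - 48515)) = 1/(126560 + (-8645 - 48515)) = 1/(126560 - 57160) = 1/69400 ≈ 1.4409e-5)
-476328 - T = -476328 - 1*1/69400 = -476328 - 1/69400 = -33057163201/69400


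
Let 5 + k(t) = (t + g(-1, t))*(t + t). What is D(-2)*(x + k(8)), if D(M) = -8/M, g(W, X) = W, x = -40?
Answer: 268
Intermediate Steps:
k(t) = -5 + 2*t*(-1 + t) (k(t) = -5 + (t - 1)*(t + t) = -5 + (-1 + t)*(2*t) = -5 + 2*t*(-1 + t))
D(-2)*(x + k(8)) = (-8/(-2))*(-40 + (-5 - 2*8 + 2*8**2)) = (-8*(-1/2))*(-40 + (-5 - 16 + 2*64)) = 4*(-40 + (-5 - 16 + 128)) = 4*(-40 + 107) = 4*67 = 268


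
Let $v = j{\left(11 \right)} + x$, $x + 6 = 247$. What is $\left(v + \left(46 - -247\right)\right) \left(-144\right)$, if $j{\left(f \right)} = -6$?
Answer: $-76032$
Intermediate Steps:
$x = 241$ ($x = -6 + 247 = 241$)
$v = 235$ ($v = -6 + 241 = 235$)
$\left(v + \left(46 - -247\right)\right) \left(-144\right) = \left(235 + \left(46 - -247\right)\right) \left(-144\right) = \left(235 + \left(46 + 247\right)\right) \left(-144\right) = \left(235 + 293\right) \left(-144\right) = 528 \left(-144\right) = -76032$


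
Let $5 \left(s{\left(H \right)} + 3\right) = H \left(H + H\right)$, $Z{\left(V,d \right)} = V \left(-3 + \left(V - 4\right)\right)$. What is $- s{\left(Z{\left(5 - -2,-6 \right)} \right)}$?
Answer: $3$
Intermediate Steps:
$Z{\left(V,d \right)} = V \left(-7 + V\right)$ ($Z{\left(V,d \right)} = V \left(-3 + \left(-4 + V\right)\right) = V \left(-7 + V\right)$)
$s{\left(H \right)} = -3 + \frac{2 H^{2}}{5}$ ($s{\left(H \right)} = -3 + \frac{H \left(H + H\right)}{5} = -3 + \frac{H 2 H}{5} = -3 + \frac{2 H^{2}}{5}$)
$- s{\left(Z{\left(5 - -2,-6 \right)} \right)} = - (-3 + \frac{2 \left(\left(5 - -2\right) \left(-7 + \left(5 - -2\right)\right)\right)^{2}}{5}) = - (-3 + \frac{2 \left(\left(5 + 2\right) \left(-7 + \left(5 + 2\right)\right)\right)^{2}}{5}) = - (-3 + \frac{2 \left(7 \left(-7 + 7\right)\right)^{2}}{5}) = - (-3 + \frac{2 \left(7 \cdot 0\right)^{2}}{5}) = - (-3 + \frac{2 \cdot 0^{2}}{5}) = - (-3 + \frac{2}{5} \cdot 0) = - (-3 + 0) = \left(-1\right) \left(-3\right) = 3$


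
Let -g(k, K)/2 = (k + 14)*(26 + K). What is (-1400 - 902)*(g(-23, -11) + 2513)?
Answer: -6406466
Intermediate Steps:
g(k, K) = -2*(14 + k)*(26 + K) (g(k, K) = -2*(k + 14)*(26 + K) = -2*(14 + k)*(26 + K))
(-1400 - 902)*(g(-23, -11) + 2513) = (-1400 - 902)*((-728 - 52*(-23) - 28*(-11) - 2*(-11)*(-23)) + 2513) = -2302*((-728 + 1196 + 308 - 506) + 2513) = -2302*(270 + 2513) = -2302*2783 = -6406466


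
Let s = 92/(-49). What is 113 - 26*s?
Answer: 7929/49 ≈ 161.82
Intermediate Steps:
s = -92/49 (s = 92*(-1/49) = -92/49 ≈ -1.8776)
113 - 26*s = 113 - 26*(-92/49) = 113 + 2392/49 = 7929/49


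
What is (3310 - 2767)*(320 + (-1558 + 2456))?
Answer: 661374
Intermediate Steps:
(3310 - 2767)*(320 + (-1558 + 2456)) = 543*(320 + 898) = 543*1218 = 661374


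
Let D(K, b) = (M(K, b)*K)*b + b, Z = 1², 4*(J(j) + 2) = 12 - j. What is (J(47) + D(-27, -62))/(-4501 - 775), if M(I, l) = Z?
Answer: -6405/21104 ≈ -0.30350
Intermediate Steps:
J(j) = 1 - j/4 (J(j) = -2 + (12 - j)/4 = -2 + (3 - j/4) = 1 - j/4)
Z = 1
M(I, l) = 1
D(K, b) = b + K*b (D(K, b) = (1*K)*b + b = K*b + b = b + K*b)
(J(47) + D(-27, -62))/(-4501 - 775) = ((1 - ¼*47) - 62*(1 - 27))/(-4501 - 775) = ((1 - 47/4) - 62*(-26))/(-5276) = (-43/4 + 1612)*(-1/5276) = (6405/4)*(-1/5276) = -6405/21104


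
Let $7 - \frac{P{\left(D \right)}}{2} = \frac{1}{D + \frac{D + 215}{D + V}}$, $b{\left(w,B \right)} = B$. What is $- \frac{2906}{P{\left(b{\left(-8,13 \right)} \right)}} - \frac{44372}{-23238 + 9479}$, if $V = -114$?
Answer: $- \frac{21358608527}{103109946} \approx -207.14$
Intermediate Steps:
$P{\left(D \right)} = 14 - \frac{2}{D + \frac{215 + D}{-114 + D}}$ ($P{\left(D \right)} = 14 - \frac{2}{D + \frac{D + 215}{D - 114}} = 14 - \frac{2}{D + \frac{215 + D}{-114 + D}}$)
$- \frac{2906}{P{\left(b{\left(-8,13 \right)} \right)}} - \frac{44372}{-23238 + 9479} = - \frac{2906}{2 \frac{1}{215 + 13^{2} - 1469} \left(1619 - 10296 + 7 \cdot 13^{2}\right)} - \frac{44372}{-23238 + 9479} = - \frac{2906}{2 \frac{1}{215 + 169 - 1469} \left(1619 - 10296 + 7 \cdot 169\right)} - \frac{44372}{-13759} = - \frac{2906}{2 \frac{1}{-1085} \left(1619 - 10296 + 1183\right)} - - \frac{44372}{13759} = - \frac{2906}{2 \left(- \frac{1}{1085}\right) \left(-7494\right)} + \frac{44372}{13759} = - \frac{2906}{\frac{14988}{1085}} + \frac{44372}{13759} = \left(-2906\right) \frac{1085}{14988} + \frac{44372}{13759} = - \frac{1576505}{7494} + \frac{44372}{13759} = - \frac{21358608527}{103109946}$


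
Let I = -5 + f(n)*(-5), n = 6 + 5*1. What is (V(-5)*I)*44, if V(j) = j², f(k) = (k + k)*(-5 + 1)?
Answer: 478500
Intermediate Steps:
n = 11 (n = 6 + 5 = 11)
f(k) = -8*k (f(k) = (2*k)*(-4) = -8*k)
I = 435 (I = -5 - 8*11*(-5) = -5 - 88*(-5) = -5 + 440 = 435)
(V(-5)*I)*44 = ((-5)²*435)*44 = (25*435)*44 = 10875*44 = 478500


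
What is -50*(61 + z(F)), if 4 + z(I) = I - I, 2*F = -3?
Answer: -2850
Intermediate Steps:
F = -3/2 (F = (½)*(-3) = -3/2 ≈ -1.5000)
z(I) = -4 (z(I) = -4 + (I - I) = -4 + 0 = -4)
-50*(61 + z(F)) = -50*(61 - 4) = -50*57 = -2850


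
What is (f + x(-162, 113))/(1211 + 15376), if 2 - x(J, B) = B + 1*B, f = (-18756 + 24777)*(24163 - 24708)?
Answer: -3281669/16587 ≈ -197.85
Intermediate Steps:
f = -3281445 (f = 6021*(-545) = -3281445)
x(J, B) = 2 - 2*B (x(J, B) = 2 - (B + 1*B) = 2 - (B + B) = 2 - 2*B)
(f + x(-162, 113))/(1211 + 15376) = (-3281445 + (2 - 2*113))/(1211 + 15376) = (-3281445 + (2 - 226))/16587 = (-3281445 - 224)*(1/16587) = -3281669*1/16587 = -3281669/16587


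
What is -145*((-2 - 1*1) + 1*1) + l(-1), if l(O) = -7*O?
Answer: 297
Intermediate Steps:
-145*((-2 - 1*1) + 1*1) + l(-1) = -145*((-2 - 1*1) + 1*1) - 7*(-1) = -145*((-2 - 1) + 1) + 7 = -145*(-3 + 1) + 7 = -145*(-2) + 7 = 290 + 7 = 297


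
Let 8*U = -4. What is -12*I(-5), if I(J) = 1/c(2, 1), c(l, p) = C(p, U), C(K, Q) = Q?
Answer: 24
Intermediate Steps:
U = -1/2 (U = (1/8)*(-4) = -1/2 ≈ -0.50000)
c(l, p) = -1/2
I(J) = -2 (I(J) = 1/(-1/2) = -2)
-12*I(-5) = -12*(-2) = 24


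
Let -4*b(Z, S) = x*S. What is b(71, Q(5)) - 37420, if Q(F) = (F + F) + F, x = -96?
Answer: -37060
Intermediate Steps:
Q(F) = 3*F (Q(F) = 2*F + F = 3*F)
b(Z, S) = 24*S (b(Z, S) = -(-24)*S = 24*S)
b(71, Q(5)) - 37420 = 24*(3*5) - 37420 = 24*15 - 37420 = 360 - 37420 = -37060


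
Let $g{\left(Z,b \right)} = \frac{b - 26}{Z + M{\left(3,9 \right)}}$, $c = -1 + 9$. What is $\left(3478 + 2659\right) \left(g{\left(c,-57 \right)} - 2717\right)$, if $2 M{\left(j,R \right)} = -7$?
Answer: $- \frac{151086803}{9} \approx -1.6787 \cdot 10^{7}$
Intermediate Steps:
$M{\left(j,R \right)} = - \frac{7}{2}$ ($M{\left(j,R \right)} = \frac{1}{2} \left(-7\right) = - \frac{7}{2}$)
$c = 8$
$g{\left(Z,b \right)} = \frac{-26 + b}{- \frac{7}{2} + Z}$ ($g{\left(Z,b \right)} = \frac{b - 26}{Z - \frac{7}{2}} = \frac{-26 + b}{- \frac{7}{2} + Z}$)
$\left(3478 + 2659\right) \left(g{\left(c,-57 \right)} - 2717\right) = \left(3478 + 2659\right) \left(\frac{2 \left(-26 - 57\right)}{-7 + 2 \cdot 8} - 2717\right) = 6137 \left(2 \frac{1}{-7 + 16} \left(-83\right) - 2717\right) = 6137 \left(2 \cdot \frac{1}{9} \left(-83\right) - 2717\right) = 6137 \left(- \frac{166}{9} - 2717\right) = 6137 \left(- \frac{24619}{9}\right) = - \frac{151086803}{9}$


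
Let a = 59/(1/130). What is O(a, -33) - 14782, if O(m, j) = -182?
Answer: -14964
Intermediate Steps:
a = 7670 (a = 59/(1/130) = 59*130 = 7670)
O(a, -33) - 14782 = -182 - 14782 = -14964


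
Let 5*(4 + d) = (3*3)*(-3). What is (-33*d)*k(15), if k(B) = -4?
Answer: -6204/5 ≈ -1240.8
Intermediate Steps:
d = -47/5 (d = -4 + ((3*3)*(-3))/5 = -4 + (9*(-3))/5 = -4 + (⅕)*(-27) = -4 - 27/5 = -47/5 ≈ -9.4000)
(-33*d)*k(15) = -33*(-47/5)*(-4) = (1551/5)*(-4) = -6204/5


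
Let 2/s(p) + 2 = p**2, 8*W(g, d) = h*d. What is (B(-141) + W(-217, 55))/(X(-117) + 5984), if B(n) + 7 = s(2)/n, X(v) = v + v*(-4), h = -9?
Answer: -77699/7145880 ≈ -0.010873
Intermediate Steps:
W(g, d) = -9*d/8 (W(g, d) = (-9*d)/8 = -9*d/8)
s(p) = 2/(-2 + p**2)
X(v) = -3*v (X(v) = v - 4*v = -3*v)
B(n) = -7 + 1/n (B(n) = -7 + (2/(-2 + 2**2))/n = -7 + (2/(-2 + 4))/n = -7 + (2/2)/n = -7 + (2*(1/2))/n = -7 + 1/n)
(B(-141) + W(-217, 55))/(X(-117) + 5984) = ((-7 + 1/(-141)) - 9/8*55)/(-3*(-117) + 5984) = ((-7 - 1/141) - 495/8)/(351 + 5984) = (-988/141 - 495/8)/6335 = -77699/1128*1/6335 = -77699/7145880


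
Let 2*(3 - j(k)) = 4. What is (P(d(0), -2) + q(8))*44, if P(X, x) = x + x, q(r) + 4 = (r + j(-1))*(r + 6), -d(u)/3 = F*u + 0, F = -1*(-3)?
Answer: 5192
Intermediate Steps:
j(k) = 1 (j(k) = 3 - ½*4 = 3 - 2 = 1)
F = 3
d(u) = -9*u (d(u) = -3*(3*u + 0) = -9*u)
q(r) = -4 + (1 + r)*(6 + r) (q(r) = -4 + (r + 1)*(r + 6) = -4 + (1 + r)*(6 + r))
P(X, x) = 2*x
(P(d(0), -2) + q(8))*44 = (2*(-2) + (2 + 8² + 7*8))*44 = (-4 + (2 + 64 + 56))*44 = (-4 + 122)*44 = 118*44 = 5192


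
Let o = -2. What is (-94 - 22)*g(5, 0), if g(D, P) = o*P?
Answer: 0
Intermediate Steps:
g(D, P) = -2*P
(-94 - 22)*g(5, 0) = (-94 - 22)*(-2*0) = -116*0 = 0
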